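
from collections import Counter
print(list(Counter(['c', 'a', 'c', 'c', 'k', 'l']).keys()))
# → ['c', 'a', 'k', 'l']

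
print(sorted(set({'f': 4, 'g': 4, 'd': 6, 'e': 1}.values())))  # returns [1, 4, 6]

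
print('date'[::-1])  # etad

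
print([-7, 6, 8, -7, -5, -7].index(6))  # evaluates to 1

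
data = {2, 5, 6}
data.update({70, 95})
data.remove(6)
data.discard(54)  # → {2, 5, 70, 95}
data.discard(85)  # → {2, 5, 70, 95}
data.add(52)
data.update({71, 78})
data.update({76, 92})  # {2, 5, 52, 70, 71, 76, 78, 92, 95}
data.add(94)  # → {2, 5, 52, 70, 71, 76, 78, 92, 94, 95}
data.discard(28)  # {2, 5, 52, 70, 71, 76, 78, 92, 94, 95}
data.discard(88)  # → {2, 5, 52, 70, 71, 76, 78, 92, 94, 95}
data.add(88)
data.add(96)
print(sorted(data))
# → [2, 5, 52, 70, 71, 76, 78, 88, 92, 94, 95, 96]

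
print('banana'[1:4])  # ana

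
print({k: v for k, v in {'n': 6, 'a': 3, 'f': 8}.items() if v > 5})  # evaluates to {'n': 6, 'f': 8}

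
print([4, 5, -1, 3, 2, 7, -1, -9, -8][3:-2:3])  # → [3, -1]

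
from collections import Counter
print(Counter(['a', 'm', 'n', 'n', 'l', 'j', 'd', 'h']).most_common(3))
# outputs [('n', 2), ('a', 1), ('m', 1)]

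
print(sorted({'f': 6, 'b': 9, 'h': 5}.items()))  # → [('b', 9), ('f', 6), ('h', 5)]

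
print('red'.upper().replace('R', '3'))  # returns 3ED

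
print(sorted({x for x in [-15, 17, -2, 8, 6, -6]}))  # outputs [-15, -6, -2, 6, 8, 17]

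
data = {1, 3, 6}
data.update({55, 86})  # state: {1, 3, 6, 55, 86}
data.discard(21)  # {1, 3, 6, 55, 86}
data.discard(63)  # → {1, 3, 6, 55, 86}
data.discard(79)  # {1, 3, 6, 55, 86}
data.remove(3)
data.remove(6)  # {1, 55, 86}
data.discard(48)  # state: {1, 55, 86}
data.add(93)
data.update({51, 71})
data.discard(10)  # {1, 51, 55, 71, 86, 93}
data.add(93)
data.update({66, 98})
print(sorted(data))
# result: [1, 51, 55, 66, 71, 86, 93, 98]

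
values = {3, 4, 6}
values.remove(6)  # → {3, 4}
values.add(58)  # {3, 4, 58}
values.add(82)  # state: {3, 4, 58, 82}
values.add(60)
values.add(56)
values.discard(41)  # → {3, 4, 56, 58, 60, 82}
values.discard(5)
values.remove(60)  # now {3, 4, 56, 58, 82}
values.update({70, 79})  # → {3, 4, 56, 58, 70, 79, 82}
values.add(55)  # {3, 4, 55, 56, 58, 70, 79, 82}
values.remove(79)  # {3, 4, 55, 56, 58, 70, 82}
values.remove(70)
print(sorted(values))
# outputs [3, 4, 55, 56, 58, 82]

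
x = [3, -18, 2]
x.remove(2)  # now [3, -18]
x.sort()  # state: [-18, 3]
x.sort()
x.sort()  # [-18, 3]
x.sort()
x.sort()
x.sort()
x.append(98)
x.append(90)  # [-18, 3, 98, 90]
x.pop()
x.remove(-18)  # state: [3, 98]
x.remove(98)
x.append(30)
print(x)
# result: [3, 30]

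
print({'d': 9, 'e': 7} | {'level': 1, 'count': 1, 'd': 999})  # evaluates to {'d': 999, 'e': 7, 'level': 1, 'count': 1}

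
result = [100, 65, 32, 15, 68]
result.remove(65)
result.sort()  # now [15, 32, 68, 100]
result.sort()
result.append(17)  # [15, 32, 68, 100, 17]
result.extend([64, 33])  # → [15, 32, 68, 100, 17, 64, 33]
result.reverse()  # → [33, 64, 17, 100, 68, 32, 15]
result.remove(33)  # [64, 17, 100, 68, 32, 15]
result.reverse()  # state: [15, 32, 68, 100, 17, 64]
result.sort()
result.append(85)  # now [15, 17, 32, 64, 68, 100, 85]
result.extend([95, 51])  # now [15, 17, 32, 64, 68, 100, 85, 95, 51]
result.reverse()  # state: [51, 95, 85, 100, 68, 64, 32, 17, 15]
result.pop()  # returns 15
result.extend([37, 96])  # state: [51, 95, 85, 100, 68, 64, 32, 17, 37, 96]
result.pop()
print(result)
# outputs [51, 95, 85, 100, 68, 64, 32, 17, 37]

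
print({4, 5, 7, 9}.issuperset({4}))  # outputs True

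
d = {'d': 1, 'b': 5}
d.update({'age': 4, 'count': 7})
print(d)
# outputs {'d': 1, 'b': 5, 'age': 4, 'count': 7}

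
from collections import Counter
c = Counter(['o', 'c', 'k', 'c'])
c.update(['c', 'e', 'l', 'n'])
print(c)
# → Counter({'c': 3, 'o': 1, 'k': 1, 'e': 1, 'l': 1, 'n': 1})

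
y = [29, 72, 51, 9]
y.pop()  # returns 9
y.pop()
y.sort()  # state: [29, 72]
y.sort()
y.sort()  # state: [29, 72]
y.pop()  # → 72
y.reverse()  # [29]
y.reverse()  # [29]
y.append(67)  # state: [29, 67]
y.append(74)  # [29, 67, 74]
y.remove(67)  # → [29, 74]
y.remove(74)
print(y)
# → [29]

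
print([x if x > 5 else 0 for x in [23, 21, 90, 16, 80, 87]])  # [23, 21, 90, 16, 80, 87]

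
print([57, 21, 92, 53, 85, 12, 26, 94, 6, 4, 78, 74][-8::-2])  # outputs [85, 92, 57]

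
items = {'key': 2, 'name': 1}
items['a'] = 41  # {'key': 2, 'name': 1, 'a': 41}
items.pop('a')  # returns 41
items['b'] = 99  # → {'key': 2, 'name': 1, 'b': 99}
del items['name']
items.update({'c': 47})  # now {'key': 2, 'b': 99, 'c': 47}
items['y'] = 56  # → {'key': 2, 'b': 99, 'c': 47, 'y': 56}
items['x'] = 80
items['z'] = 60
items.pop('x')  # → 80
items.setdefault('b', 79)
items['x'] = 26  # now {'key': 2, 'b': 99, 'c': 47, 'y': 56, 'z': 60, 'x': 26}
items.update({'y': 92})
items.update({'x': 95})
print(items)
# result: {'key': 2, 'b': 99, 'c': 47, 'y': 92, 'z': 60, 'x': 95}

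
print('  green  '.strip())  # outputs green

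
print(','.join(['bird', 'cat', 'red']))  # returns bird,cat,red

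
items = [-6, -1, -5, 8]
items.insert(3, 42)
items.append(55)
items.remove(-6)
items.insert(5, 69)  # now [-1, -5, 42, 8, 55, 69]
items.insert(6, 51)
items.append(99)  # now [-1, -5, 42, 8, 55, 69, 51, 99]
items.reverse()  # [99, 51, 69, 55, 8, 42, -5, -1]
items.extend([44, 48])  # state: [99, 51, 69, 55, 8, 42, -5, -1, 44, 48]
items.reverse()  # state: [48, 44, -1, -5, 42, 8, 55, 69, 51, 99]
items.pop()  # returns 99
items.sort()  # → [-5, -1, 8, 42, 44, 48, 51, 55, 69]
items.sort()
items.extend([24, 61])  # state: [-5, -1, 8, 42, 44, 48, 51, 55, 69, 24, 61]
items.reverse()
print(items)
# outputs [61, 24, 69, 55, 51, 48, 44, 42, 8, -1, -5]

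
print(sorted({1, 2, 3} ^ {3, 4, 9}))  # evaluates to [1, 2, 4, 9]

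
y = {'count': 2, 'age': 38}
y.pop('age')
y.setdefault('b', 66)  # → 66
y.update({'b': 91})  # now {'count': 2, 'b': 91}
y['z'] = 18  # {'count': 2, 'b': 91, 'z': 18}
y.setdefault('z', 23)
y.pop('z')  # 18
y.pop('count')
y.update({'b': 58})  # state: {'b': 58}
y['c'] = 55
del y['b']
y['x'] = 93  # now {'c': 55, 'x': 93}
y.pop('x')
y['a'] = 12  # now {'c': 55, 'a': 12}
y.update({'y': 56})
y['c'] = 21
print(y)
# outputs {'c': 21, 'a': 12, 'y': 56}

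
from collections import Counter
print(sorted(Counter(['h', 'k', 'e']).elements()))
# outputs ['e', 'h', 'k']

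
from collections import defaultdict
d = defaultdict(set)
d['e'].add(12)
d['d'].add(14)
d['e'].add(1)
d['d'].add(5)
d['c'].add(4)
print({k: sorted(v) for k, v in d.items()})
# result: {'e': [1, 12], 'd': [5, 14], 'c': [4]}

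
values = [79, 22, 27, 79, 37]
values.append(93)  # [79, 22, 27, 79, 37, 93]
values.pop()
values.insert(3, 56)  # [79, 22, 27, 56, 79, 37]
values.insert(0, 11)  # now [11, 79, 22, 27, 56, 79, 37]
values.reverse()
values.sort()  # [11, 22, 27, 37, 56, 79, 79]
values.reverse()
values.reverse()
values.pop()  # 79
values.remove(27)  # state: [11, 22, 37, 56, 79]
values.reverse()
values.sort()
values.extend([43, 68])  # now [11, 22, 37, 56, 79, 43, 68]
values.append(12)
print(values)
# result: [11, 22, 37, 56, 79, 43, 68, 12]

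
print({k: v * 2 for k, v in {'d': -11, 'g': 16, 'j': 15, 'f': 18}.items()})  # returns {'d': -22, 'g': 32, 'j': 30, 'f': 36}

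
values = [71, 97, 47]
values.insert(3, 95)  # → [71, 97, 47, 95]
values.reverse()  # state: [95, 47, 97, 71]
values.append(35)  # [95, 47, 97, 71, 35]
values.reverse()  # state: [35, 71, 97, 47, 95]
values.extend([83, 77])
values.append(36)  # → [35, 71, 97, 47, 95, 83, 77, 36]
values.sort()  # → [35, 36, 47, 71, 77, 83, 95, 97]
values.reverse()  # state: [97, 95, 83, 77, 71, 47, 36, 35]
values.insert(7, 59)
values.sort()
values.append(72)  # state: [35, 36, 47, 59, 71, 77, 83, 95, 97, 72]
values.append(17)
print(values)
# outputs [35, 36, 47, 59, 71, 77, 83, 95, 97, 72, 17]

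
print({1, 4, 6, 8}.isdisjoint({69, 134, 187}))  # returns True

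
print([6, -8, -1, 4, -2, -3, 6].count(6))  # 2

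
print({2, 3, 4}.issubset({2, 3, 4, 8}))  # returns True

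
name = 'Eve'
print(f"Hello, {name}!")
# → Hello, Eve!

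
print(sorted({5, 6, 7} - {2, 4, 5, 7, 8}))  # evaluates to [6]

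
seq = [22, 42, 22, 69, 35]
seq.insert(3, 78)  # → [22, 42, 22, 78, 69, 35]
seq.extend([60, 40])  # [22, 42, 22, 78, 69, 35, 60, 40]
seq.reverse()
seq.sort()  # [22, 22, 35, 40, 42, 60, 69, 78]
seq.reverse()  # [78, 69, 60, 42, 40, 35, 22, 22]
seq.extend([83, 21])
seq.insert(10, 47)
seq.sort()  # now [21, 22, 22, 35, 40, 42, 47, 60, 69, 78, 83]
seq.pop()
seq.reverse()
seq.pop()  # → 21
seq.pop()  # 22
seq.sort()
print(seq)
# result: [22, 35, 40, 42, 47, 60, 69, 78]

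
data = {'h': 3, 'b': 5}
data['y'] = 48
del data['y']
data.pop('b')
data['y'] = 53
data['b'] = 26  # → {'h': 3, 'y': 53, 'b': 26}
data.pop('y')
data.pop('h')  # 3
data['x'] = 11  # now {'b': 26, 'x': 11}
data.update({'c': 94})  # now {'b': 26, 'x': 11, 'c': 94}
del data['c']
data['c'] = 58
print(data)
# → {'b': 26, 'x': 11, 'c': 58}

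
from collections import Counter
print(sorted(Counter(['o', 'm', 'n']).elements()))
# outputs ['m', 'n', 'o']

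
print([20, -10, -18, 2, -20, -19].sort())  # None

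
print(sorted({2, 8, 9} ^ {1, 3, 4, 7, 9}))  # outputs [1, 2, 3, 4, 7, 8]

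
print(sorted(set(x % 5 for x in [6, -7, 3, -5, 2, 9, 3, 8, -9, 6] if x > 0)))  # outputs [1, 2, 3, 4]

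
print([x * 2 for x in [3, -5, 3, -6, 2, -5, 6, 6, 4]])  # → [6, -10, 6, -12, 4, -10, 12, 12, 8]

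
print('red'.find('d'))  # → 2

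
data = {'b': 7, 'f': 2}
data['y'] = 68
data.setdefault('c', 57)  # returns 57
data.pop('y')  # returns 68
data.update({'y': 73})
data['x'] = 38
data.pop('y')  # 73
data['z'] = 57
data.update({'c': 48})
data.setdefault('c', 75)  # 48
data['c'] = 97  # {'b': 7, 'f': 2, 'c': 97, 'x': 38, 'z': 57}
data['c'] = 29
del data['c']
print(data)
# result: {'b': 7, 'f': 2, 'x': 38, 'z': 57}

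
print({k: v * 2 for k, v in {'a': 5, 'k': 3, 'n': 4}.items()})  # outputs {'a': 10, 'k': 6, 'n': 8}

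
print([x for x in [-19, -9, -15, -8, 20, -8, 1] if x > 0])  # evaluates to [20, 1]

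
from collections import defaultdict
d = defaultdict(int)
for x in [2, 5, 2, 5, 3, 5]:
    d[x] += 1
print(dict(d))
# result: {2: 2, 5: 3, 3: 1}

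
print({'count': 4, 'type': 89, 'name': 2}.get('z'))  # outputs None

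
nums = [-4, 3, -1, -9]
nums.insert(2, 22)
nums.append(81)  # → [-4, 3, 22, -1, -9, 81]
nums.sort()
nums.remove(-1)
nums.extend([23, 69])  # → [-9, -4, 3, 22, 81, 23, 69]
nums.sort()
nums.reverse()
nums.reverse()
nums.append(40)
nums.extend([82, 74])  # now [-9, -4, 3, 22, 23, 69, 81, 40, 82, 74]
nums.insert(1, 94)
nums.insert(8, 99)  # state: [-9, 94, -4, 3, 22, 23, 69, 81, 99, 40, 82, 74]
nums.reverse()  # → [74, 82, 40, 99, 81, 69, 23, 22, 3, -4, 94, -9]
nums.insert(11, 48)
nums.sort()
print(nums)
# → [-9, -4, 3, 22, 23, 40, 48, 69, 74, 81, 82, 94, 99]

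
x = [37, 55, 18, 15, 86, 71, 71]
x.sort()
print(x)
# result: [15, 18, 37, 55, 71, 71, 86]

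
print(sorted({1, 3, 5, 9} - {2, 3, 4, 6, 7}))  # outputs [1, 5, 9]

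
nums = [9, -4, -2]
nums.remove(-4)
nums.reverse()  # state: [-2, 9]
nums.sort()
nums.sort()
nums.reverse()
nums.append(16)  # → [9, -2, 16]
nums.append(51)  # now [9, -2, 16, 51]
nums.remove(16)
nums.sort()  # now [-2, 9, 51]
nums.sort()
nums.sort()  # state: [-2, 9, 51]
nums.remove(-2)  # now [9, 51]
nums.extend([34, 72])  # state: [9, 51, 34, 72]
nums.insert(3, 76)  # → [9, 51, 34, 76, 72]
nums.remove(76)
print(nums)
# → [9, 51, 34, 72]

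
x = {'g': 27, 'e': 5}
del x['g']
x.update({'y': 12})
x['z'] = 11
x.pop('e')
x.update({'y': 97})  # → {'y': 97, 'z': 11}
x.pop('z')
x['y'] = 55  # {'y': 55}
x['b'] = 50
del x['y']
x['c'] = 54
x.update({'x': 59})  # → {'b': 50, 'c': 54, 'x': 59}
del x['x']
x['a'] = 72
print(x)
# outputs {'b': 50, 'c': 54, 'a': 72}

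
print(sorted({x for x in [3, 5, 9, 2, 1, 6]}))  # [1, 2, 3, 5, 6, 9]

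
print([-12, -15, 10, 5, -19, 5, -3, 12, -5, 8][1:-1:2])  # [-15, 5, 5, 12]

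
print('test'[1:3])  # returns es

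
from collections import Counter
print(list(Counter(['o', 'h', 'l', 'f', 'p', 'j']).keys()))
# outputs ['o', 'h', 'l', 'f', 'p', 'j']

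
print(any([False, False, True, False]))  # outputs True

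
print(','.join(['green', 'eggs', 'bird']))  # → green,eggs,bird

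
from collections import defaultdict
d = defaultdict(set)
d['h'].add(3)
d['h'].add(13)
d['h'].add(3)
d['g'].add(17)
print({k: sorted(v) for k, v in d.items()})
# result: {'h': [3, 13], 'g': [17]}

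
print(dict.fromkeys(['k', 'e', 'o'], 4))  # {'k': 4, 'e': 4, 'o': 4}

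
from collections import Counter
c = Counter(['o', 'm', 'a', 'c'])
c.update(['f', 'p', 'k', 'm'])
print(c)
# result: Counter({'m': 2, 'o': 1, 'a': 1, 'c': 1, 'f': 1, 'p': 1, 'k': 1})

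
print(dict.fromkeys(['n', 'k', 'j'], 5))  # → {'n': 5, 'k': 5, 'j': 5}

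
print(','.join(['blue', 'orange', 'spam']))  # blue,orange,spam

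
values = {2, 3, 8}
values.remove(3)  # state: {2, 8}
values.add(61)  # {2, 8, 61}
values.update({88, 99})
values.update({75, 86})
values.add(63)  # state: {2, 8, 61, 63, 75, 86, 88, 99}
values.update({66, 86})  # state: {2, 8, 61, 63, 66, 75, 86, 88, 99}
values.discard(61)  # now {2, 8, 63, 66, 75, 86, 88, 99}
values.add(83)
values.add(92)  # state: {2, 8, 63, 66, 75, 83, 86, 88, 92, 99}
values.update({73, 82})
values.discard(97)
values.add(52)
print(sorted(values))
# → [2, 8, 52, 63, 66, 73, 75, 82, 83, 86, 88, 92, 99]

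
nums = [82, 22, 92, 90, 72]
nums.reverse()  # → [72, 90, 92, 22, 82]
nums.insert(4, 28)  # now [72, 90, 92, 22, 28, 82]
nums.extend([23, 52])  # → [72, 90, 92, 22, 28, 82, 23, 52]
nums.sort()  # [22, 23, 28, 52, 72, 82, 90, 92]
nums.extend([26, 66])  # [22, 23, 28, 52, 72, 82, 90, 92, 26, 66]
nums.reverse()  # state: [66, 26, 92, 90, 82, 72, 52, 28, 23, 22]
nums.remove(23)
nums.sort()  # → [22, 26, 28, 52, 66, 72, 82, 90, 92]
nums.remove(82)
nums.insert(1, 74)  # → [22, 74, 26, 28, 52, 66, 72, 90, 92]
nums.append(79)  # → [22, 74, 26, 28, 52, 66, 72, 90, 92, 79]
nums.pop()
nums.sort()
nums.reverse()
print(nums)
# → [92, 90, 74, 72, 66, 52, 28, 26, 22]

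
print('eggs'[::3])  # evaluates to es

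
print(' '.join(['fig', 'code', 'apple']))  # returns fig code apple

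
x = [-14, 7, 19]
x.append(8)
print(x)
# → [-14, 7, 19, 8]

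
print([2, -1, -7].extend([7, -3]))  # None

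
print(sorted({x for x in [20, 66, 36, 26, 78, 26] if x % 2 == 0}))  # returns [20, 26, 36, 66, 78]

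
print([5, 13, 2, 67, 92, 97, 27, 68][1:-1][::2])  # [13, 67, 97]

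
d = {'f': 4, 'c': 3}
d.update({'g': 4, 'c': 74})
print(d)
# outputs {'f': 4, 'c': 74, 'g': 4}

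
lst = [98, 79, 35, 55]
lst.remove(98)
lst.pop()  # 55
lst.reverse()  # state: [35, 79]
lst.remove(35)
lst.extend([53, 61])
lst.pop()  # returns 61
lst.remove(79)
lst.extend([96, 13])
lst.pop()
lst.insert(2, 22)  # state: [53, 96, 22]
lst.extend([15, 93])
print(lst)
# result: [53, 96, 22, 15, 93]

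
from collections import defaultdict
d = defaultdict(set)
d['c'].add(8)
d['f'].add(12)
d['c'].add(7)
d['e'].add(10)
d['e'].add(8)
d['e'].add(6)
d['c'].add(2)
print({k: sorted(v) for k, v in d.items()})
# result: {'c': [2, 7, 8], 'f': [12], 'e': [6, 8, 10]}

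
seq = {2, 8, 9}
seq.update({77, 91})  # {2, 8, 9, 77, 91}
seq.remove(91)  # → {2, 8, 9, 77}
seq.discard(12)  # {2, 8, 9, 77}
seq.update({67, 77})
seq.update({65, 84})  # {2, 8, 9, 65, 67, 77, 84}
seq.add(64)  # {2, 8, 9, 64, 65, 67, 77, 84}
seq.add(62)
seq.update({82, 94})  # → {2, 8, 9, 62, 64, 65, 67, 77, 82, 84, 94}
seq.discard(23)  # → {2, 8, 9, 62, 64, 65, 67, 77, 82, 84, 94}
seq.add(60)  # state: {2, 8, 9, 60, 62, 64, 65, 67, 77, 82, 84, 94}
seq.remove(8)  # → {2, 9, 60, 62, 64, 65, 67, 77, 82, 84, 94}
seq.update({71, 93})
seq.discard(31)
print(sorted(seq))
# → [2, 9, 60, 62, 64, 65, 67, 71, 77, 82, 84, 93, 94]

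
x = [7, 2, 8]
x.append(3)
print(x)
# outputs [7, 2, 8, 3]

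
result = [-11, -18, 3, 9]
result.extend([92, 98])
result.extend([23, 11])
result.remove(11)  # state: [-11, -18, 3, 9, 92, 98, 23]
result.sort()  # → [-18, -11, 3, 9, 23, 92, 98]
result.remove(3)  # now [-18, -11, 9, 23, 92, 98]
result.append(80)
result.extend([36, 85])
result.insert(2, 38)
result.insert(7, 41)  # [-18, -11, 38, 9, 23, 92, 98, 41, 80, 36, 85]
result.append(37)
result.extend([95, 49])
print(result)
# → [-18, -11, 38, 9, 23, 92, 98, 41, 80, 36, 85, 37, 95, 49]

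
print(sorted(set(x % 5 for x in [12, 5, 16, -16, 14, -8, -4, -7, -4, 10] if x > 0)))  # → [0, 1, 2, 4]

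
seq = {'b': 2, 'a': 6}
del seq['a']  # {'b': 2}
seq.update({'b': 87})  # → {'b': 87}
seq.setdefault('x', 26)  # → 26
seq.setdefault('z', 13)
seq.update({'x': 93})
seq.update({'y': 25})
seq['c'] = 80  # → {'b': 87, 'x': 93, 'z': 13, 'y': 25, 'c': 80}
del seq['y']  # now {'b': 87, 'x': 93, 'z': 13, 'c': 80}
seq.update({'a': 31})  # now {'b': 87, 'x': 93, 'z': 13, 'c': 80, 'a': 31}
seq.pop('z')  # 13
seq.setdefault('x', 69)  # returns 93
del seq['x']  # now {'b': 87, 'c': 80, 'a': 31}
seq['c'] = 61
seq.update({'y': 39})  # {'b': 87, 'c': 61, 'a': 31, 'y': 39}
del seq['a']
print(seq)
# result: {'b': 87, 'c': 61, 'y': 39}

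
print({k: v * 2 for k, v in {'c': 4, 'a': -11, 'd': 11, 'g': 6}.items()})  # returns {'c': 8, 'a': -22, 'd': 22, 'g': 12}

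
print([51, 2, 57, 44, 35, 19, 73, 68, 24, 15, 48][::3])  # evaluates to [51, 44, 73, 15]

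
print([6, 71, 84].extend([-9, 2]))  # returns None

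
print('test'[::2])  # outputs ts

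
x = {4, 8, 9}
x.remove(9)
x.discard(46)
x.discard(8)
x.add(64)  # {4, 64}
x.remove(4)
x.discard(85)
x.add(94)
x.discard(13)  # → {64, 94}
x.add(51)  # {51, 64, 94}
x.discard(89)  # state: {51, 64, 94}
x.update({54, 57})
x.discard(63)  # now {51, 54, 57, 64, 94}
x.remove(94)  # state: {51, 54, 57, 64}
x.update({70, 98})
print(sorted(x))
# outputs [51, 54, 57, 64, 70, 98]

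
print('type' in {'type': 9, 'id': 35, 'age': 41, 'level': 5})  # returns True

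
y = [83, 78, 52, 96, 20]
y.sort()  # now [20, 52, 78, 83, 96]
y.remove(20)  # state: [52, 78, 83, 96]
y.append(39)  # [52, 78, 83, 96, 39]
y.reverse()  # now [39, 96, 83, 78, 52]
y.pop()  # 52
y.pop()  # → 78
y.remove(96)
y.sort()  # [39, 83]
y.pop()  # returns 83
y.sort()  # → [39]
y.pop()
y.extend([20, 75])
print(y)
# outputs [20, 75]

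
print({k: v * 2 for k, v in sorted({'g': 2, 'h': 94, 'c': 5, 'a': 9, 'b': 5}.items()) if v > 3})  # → {'a': 18, 'b': 10, 'c': 10, 'h': 188}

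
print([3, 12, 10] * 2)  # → [3, 12, 10, 3, 12, 10]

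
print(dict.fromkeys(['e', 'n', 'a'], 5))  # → {'e': 5, 'n': 5, 'a': 5}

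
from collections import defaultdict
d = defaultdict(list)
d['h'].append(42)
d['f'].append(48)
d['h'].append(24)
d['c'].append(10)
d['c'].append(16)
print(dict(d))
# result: {'h': [42, 24], 'f': [48], 'c': [10, 16]}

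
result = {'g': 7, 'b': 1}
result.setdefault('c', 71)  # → 71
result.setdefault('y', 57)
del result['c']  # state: {'g': 7, 'b': 1, 'y': 57}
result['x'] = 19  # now {'g': 7, 'b': 1, 'y': 57, 'x': 19}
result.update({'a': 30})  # {'g': 7, 'b': 1, 'y': 57, 'x': 19, 'a': 30}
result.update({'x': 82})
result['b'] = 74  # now {'g': 7, 'b': 74, 'y': 57, 'x': 82, 'a': 30}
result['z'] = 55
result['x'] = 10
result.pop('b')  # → 74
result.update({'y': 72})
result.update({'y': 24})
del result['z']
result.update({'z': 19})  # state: {'g': 7, 'y': 24, 'x': 10, 'a': 30, 'z': 19}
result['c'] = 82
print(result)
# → {'g': 7, 'y': 24, 'x': 10, 'a': 30, 'z': 19, 'c': 82}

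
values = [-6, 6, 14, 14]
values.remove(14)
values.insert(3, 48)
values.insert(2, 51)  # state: [-6, 6, 51, 14, 48]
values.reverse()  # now [48, 14, 51, 6, -6]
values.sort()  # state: [-6, 6, 14, 48, 51]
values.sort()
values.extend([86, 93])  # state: [-6, 6, 14, 48, 51, 86, 93]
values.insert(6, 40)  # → [-6, 6, 14, 48, 51, 86, 40, 93]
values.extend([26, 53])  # [-6, 6, 14, 48, 51, 86, 40, 93, 26, 53]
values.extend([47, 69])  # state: [-6, 6, 14, 48, 51, 86, 40, 93, 26, 53, 47, 69]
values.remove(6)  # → [-6, 14, 48, 51, 86, 40, 93, 26, 53, 47, 69]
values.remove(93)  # [-6, 14, 48, 51, 86, 40, 26, 53, 47, 69]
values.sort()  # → [-6, 14, 26, 40, 47, 48, 51, 53, 69, 86]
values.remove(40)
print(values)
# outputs [-6, 14, 26, 47, 48, 51, 53, 69, 86]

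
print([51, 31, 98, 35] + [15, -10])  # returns [51, 31, 98, 35, 15, -10]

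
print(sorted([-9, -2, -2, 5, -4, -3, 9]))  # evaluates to [-9, -4, -3, -2, -2, 5, 9]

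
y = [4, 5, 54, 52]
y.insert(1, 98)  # [4, 98, 5, 54, 52]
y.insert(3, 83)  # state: [4, 98, 5, 83, 54, 52]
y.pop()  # 52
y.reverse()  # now [54, 83, 5, 98, 4]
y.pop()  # 4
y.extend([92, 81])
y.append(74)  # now [54, 83, 5, 98, 92, 81, 74]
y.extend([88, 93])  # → [54, 83, 5, 98, 92, 81, 74, 88, 93]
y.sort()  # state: [5, 54, 74, 81, 83, 88, 92, 93, 98]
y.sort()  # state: [5, 54, 74, 81, 83, 88, 92, 93, 98]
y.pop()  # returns 98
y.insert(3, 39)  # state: [5, 54, 74, 39, 81, 83, 88, 92, 93]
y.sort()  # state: [5, 39, 54, 74, 81, 83, 88, 92, 93]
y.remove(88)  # [5, 39, 54, 74, 81, 83, 92, 93]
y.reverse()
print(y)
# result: [93, 92, 83, 81, 74, 54, 39, 5]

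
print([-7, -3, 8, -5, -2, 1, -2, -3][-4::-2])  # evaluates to [-2, 8, -7]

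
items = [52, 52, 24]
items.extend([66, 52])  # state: [52, 52, 24, 66, 52]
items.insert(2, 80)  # [52, 52, 80, 24, 66, 52]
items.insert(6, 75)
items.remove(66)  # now [52, 52, 80, 24, 52, 75]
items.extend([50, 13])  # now [52, 52, 80, 24, 52, 75, 50, 13]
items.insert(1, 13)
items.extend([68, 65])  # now [52, 13, 52, 80, 24, 52, 75, 50, 13, 68, 65]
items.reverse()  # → [65, 68, 13, 50, 75, 52, 24, 80, 52, 13, 52]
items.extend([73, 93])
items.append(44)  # [65, 68, 13, 50, 75, 52, 24, 80, 52, 13, 52, 73, 93, 44]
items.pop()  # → 44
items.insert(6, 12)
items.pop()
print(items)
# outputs [65, 68, 13, 50, 75, 52, 12, 24, 80, 52, 13, 52, 73]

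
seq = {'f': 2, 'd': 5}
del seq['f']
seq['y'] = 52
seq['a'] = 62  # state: {'d': 5, 'y': 52, 'a': 62}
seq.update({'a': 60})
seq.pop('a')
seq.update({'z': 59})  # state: {'d': 5, 'y': 52, 'z': 59}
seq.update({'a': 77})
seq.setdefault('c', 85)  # 85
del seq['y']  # {'d': 5, 'z': 59, 'a': 77, 'c': 85}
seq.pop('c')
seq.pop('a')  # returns 77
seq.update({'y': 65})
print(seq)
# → {'d': 5, 'z': 59, 'y': 65}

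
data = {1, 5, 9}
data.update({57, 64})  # {1, 5, 9, 57, 64}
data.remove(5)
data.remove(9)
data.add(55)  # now {1, 55, 57, 64}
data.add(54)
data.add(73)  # {1, 54, 55, 57, 64, 73}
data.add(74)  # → {1, 54, 55, 57, 64, 73, 74}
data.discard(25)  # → {1, 54, 55, 57, 64, 73, 74}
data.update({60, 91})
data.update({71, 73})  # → {1, 54, 55, 57, 60, 64, 71, 73, 74, 91}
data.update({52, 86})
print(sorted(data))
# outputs [1, 52, 54, 55, 57, 60, 64, 71, 73, 74, 86, 91]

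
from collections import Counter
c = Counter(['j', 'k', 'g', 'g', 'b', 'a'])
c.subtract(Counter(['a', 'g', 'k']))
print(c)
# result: Counter({'j': 1, 'g': 1, 'b': 1, 'k': 0, 'a': 0})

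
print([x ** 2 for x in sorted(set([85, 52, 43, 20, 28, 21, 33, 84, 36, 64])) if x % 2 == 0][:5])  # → [400, 784, 1296, 2704, 4096]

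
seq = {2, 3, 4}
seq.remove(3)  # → {2, 4}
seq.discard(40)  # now {2, 4}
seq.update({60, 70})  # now {2, 4, 60, 70}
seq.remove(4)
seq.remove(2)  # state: {60, 70}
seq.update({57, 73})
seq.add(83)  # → {57, 60, 70, 73, 83}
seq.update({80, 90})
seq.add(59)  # {57, 59, 60, 70, 73, 80, 83, 90}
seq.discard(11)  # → {57, 59, 60, 70, 73, 80, 83, 90}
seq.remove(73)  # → {57, 59, 60, 70, 80, 83, 90}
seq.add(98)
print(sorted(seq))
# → [57, 59, 60, 70, 80, 83, 90, 98]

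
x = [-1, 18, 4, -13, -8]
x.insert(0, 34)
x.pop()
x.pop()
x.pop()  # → 4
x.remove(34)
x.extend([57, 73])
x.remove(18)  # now [-1, 57, 73]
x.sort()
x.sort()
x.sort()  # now [-1, 57, 73]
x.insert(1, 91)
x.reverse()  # [73, 57, 91, -1]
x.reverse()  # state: [-1, 91, 57, 73]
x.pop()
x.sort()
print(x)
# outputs [-1, 57, 91]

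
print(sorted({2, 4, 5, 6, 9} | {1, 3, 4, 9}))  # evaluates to [1, 2, 3, 4, 5, 6, 9]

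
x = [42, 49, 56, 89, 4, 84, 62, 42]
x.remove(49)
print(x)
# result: [42, 56, 89, 4, 84, 62, 42]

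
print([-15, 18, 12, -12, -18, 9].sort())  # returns None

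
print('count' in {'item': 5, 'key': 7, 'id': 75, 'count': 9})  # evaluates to True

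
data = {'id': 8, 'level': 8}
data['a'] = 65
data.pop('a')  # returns 65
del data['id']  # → {'level': 8}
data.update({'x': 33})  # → {'level': 8, 'x': 33}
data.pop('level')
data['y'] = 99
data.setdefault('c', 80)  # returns 80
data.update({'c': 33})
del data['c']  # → {'x': 33, 'y': 99}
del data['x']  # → {'y': 99}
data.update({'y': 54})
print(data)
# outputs {'y': 54}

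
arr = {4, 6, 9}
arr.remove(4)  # {6, 9}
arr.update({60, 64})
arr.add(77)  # {6, 9, 60, 64, 77}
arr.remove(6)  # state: {9, 60, 64, 77}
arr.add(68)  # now {9, 60, 64, 68, 77}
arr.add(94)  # {9, 60, 64, 68, 77, 94}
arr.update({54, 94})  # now {9, 54, 60, 64, 68, 77, 94}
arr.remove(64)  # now {9, 54, 60, 68, 77, 94}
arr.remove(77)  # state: {9, 54, 60, 68, 94}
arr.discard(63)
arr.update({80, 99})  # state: {9, 54, 60, 68, 80, 94, 99}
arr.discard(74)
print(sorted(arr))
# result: [9, 54, 60, 68, 80, 94, 99]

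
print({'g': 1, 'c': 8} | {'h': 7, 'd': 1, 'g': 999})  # {'g': 999, 'c': 8, 'h': 7, 'd': 1}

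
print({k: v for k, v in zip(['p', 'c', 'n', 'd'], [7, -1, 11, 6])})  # {'p': 7, 'c': -1, 'n': 11, 'd': 6}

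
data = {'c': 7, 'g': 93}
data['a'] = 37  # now {'c': 7, 'g': 93, 'a': 37}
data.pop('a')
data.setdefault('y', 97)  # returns 97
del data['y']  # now {'c': 7, 'g': 93}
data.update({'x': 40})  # {'c': 7, 'g': 93, 'x': 40}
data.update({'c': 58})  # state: {'c': 58, 'g': 93, 'x': 40}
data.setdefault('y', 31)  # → 31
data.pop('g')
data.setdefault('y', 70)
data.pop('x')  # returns 40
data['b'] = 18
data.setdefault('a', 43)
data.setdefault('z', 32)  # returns 32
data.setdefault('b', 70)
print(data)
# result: {'c': 58, 'y': 31, 'b': 18, 'a': 43, 'z': 32}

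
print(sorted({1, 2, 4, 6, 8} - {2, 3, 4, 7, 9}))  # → [1, 6, 8]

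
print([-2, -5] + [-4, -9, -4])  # [-2, -5, -4, -9, -4]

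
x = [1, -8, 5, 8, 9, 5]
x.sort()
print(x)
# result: [-8, 1, 5, 5, 8, 9]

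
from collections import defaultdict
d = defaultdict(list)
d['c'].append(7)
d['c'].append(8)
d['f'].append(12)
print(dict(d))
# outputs {'c': [7, 8], 'f': [12]}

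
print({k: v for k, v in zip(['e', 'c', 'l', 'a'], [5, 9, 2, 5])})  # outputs {'e': 5, 'c': 9, 'l': 2, 'a': 5}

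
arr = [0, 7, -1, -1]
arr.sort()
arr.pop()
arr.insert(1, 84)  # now [-1, 84, -1, 0]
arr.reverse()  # [0, -1, 84, -1]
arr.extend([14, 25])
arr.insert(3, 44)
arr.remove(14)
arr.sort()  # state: [-1, -1, 0, 25, 44, 84]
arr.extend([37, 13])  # [-1, -1, 0, 25, 44, 84, 37, 13]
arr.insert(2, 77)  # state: [-1, -1, 77, 0, 25, 44, 84, 37, 13]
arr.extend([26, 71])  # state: [-1, -1, 77, 0, 25, 44, 84, 37, 13, 26, 71]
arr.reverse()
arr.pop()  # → -1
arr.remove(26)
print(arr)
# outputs [71, 13, 37, 84, 44, 25, 0, 77, -1]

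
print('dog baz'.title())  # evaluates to Dog Baz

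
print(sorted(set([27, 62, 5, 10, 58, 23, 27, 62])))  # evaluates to [5, 10, 23, 27, 58, 62]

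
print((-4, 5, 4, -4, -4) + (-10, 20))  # (-4, 5, 4, -4, -4, -10, 20)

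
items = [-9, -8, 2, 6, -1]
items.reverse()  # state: [-1, 6, 2, -8, -9]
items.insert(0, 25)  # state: [25, -1, 6, 2, -8, -9]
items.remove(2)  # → [25, -1, 6, -8, -9]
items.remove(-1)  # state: [25, 6, -8, -9]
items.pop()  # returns -9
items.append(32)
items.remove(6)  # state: [25, -8, 32]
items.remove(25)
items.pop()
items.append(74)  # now [-8, 74]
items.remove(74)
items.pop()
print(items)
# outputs []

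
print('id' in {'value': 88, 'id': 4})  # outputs True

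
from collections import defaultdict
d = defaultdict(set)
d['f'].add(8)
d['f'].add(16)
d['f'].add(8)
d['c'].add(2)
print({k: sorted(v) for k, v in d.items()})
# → {'f': [8, 16], 'c': [2]}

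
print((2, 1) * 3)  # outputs (2, 1, 2, 1, 2, 1)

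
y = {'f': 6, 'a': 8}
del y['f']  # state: {'a': 8}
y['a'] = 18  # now {'a': 18}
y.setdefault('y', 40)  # 40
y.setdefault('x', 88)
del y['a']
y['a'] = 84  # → {'y': 40, 'x': 88, 'a': 84}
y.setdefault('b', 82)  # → 82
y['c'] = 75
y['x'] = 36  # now {'y': 40, 'x': 36, 'a': 84, 'b': 82, 'c': 75}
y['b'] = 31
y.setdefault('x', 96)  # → 36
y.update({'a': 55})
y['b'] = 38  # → {'y': 40, 'x': 36, 'a': 55, 'b': 38, 'c': 75}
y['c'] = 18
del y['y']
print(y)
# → {'x': 36, 'a': 55, 'b': 38, 'c': 18}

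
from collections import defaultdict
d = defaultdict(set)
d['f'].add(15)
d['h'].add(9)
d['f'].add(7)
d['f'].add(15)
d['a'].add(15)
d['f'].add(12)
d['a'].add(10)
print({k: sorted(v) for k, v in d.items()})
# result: {'f': [7, 12, 15], 'h': [9], 'a': [10, 15]}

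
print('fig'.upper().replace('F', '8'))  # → 8IG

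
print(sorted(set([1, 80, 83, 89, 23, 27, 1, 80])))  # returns [1, 23, 27, 80, 83, 89]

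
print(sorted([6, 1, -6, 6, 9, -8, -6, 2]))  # [-8, -6, -6, 1, 2, 6, 6, 9]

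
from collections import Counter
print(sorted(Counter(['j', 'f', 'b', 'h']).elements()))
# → ['b', 'f', 'h', 'j']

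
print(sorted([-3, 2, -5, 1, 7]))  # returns [-5, -3, 1, 2, 7]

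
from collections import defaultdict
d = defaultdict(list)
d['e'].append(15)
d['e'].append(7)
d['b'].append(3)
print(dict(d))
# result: {'e': [15, 7], 'b': [3]}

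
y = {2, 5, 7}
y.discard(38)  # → {2, 5, 7}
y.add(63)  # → {2, 5, 7, 63}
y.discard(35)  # {2, 5, 7, 63}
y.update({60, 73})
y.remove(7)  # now {2, 5, 60, 63, 73}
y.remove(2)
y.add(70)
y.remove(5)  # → {60, 63, 70, 73}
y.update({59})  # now {59, 60, 63, 70, 73}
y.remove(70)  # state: {59, 60, 63, 73}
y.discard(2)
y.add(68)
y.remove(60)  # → {59, 63, 68, 73}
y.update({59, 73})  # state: {59, 63, 68, 73}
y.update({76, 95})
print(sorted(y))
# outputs [59, 63, 68, 73, 76, 95]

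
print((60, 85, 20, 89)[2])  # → 20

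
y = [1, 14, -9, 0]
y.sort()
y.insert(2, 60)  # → [-9, 0, 60, 1, 14]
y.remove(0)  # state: [-9, 60, 1, 14]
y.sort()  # [-9, 1, 14, 60]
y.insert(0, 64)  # [64, -9, 1, 14, 60]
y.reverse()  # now [60, 14, 1, -9, 64]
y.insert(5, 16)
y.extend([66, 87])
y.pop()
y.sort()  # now [-9, 1, 14, 16, 60, 64, 66]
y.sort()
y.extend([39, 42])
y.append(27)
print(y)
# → [-9, 1, 14, 16, 60, 64, 66, 39, 42, 27]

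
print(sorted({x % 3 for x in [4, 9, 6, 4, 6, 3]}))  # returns [0, 1]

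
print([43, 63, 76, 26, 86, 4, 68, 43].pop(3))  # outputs 26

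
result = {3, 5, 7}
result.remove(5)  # {3, 7}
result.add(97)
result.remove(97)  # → {3, 7}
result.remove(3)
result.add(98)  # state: {7, 98}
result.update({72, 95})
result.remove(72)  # {7, 95, 98}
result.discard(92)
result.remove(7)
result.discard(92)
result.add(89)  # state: {89, 95, 98}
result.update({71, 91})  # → {71, 89, 91, 95, 98}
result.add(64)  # {64, 71, 89, 91, 95, 98}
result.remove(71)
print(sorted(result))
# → [64, 89, 91, 95, 98]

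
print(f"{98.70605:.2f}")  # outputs 98.71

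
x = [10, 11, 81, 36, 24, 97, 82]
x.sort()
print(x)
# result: [10, 11, 24, 36, 81, 82, 97]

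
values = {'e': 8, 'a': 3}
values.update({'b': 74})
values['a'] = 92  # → {'e': 8, 'a': 92, 'b': 74}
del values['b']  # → {'e': 8, 'a': 92}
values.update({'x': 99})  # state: {'e': 8, 'a': 92, 'x': 99}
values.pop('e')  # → 8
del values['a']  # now {'x': 99}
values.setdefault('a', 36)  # 36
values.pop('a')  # 36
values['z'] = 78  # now {'x': 99, 'z': 78}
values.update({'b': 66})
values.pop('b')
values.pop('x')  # 99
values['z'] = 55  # {'z': 55}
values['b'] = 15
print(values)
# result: {'z': 55, 'b': 15}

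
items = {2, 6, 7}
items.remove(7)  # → {2, 6}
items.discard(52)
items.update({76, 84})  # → {2, 6, 76, 84}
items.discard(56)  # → {2, 6, 76, 84}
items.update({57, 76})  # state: {2, 6, 57, 76, 84}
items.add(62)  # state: {2, 6, 57, 62, 76, 84}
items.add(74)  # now {2, 6, 57, 62, 74, 76, 84}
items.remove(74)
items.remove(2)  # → {6, 57, 62, 76, 84}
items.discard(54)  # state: {6, 57, 62, 76, 84}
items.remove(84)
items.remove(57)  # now {6, 62, 76}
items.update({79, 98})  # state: {6, 62, 76, 79, 98}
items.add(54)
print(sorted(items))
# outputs [6, 54, 62, 76, 79, 98]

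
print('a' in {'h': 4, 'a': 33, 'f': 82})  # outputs True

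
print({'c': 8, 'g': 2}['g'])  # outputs 2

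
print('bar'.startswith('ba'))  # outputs True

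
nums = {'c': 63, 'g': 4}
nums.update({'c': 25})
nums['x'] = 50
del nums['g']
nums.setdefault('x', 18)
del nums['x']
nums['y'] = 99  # {'c': 25, 'y': 99}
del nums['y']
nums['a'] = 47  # {'c': 25, 'a': 47}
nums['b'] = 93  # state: {'c': 25, 'a': 47, 'b': 93}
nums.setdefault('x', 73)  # 73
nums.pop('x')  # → 73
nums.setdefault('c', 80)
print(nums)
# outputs {'c': 25, 'a': 47, 'b': 93}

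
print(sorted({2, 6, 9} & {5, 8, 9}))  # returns [9]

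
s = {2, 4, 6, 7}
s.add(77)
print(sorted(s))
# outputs [2, 4, 6, 7, 77]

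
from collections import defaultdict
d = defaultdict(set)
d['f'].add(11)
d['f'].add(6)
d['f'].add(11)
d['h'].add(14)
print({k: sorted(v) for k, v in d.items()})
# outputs {'f': [6, 11], 'h': [14]}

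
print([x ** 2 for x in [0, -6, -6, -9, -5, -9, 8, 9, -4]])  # [0, 36, 36, 81, 25, 81, 64, 81, 16]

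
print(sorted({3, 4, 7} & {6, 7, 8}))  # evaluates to [7]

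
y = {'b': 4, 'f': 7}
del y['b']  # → {'f': 7}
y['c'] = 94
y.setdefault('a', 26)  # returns 26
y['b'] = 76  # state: {'f': 7, 'c': 94, 'a': 26, 'b': 76}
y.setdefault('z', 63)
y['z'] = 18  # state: {'f': 7, 'c': 94, 'a': 26, 'b': 76, 'z': 18}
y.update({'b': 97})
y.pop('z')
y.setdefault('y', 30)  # 30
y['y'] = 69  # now {'f': 7, 'c': 94, 'a': 26, 'b': 97, 'y': 69}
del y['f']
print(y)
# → {'c': 94, 'a': 26, 'b': 97, 'y': 69}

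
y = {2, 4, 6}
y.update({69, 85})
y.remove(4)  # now {2, 6, 69, 85}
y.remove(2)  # {6, 69, 85}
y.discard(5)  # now {6, 69, 85}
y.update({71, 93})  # {6, 69, 71, 85, 93}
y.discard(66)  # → {6, 69, 71, 85, 93}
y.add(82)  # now {6, 69, 71, 82, 85, 93}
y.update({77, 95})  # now {6, 69, 71, 77, 82, 85, 93, 95}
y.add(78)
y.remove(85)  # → {6, 69, 71, 77, 78, 82, 93, 95}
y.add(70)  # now {6, 69, 70, 71, 77, 78, 82, 93, 95}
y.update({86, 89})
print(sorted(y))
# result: [6, 69, 70, 71, 77, 78, 82, 86, 89, 93, 95]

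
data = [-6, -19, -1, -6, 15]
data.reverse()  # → [15, -6, -1, -19, -6]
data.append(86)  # [15, -6, -1, -19, -6, 86]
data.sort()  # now [-19, -6, -6, -1, 15, 86]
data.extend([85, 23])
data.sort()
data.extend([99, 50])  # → [-19, -6, -6, -1, 15, 23, 85, 86, 99, 50]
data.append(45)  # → [-19, -6, -6, -1, 15, 23, 85, 86, 99, 50, 45]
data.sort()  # [-19, -6, -6, -1, 15, 23, 45, 50, 85, 86, 99]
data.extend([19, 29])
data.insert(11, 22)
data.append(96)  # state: [-19, -6, -6, -1, 15, 23, 45, 50, 85, 86, 99, 22, 19, 29, 96]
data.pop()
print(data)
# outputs [-19, -6, -6, -1, 15, 23, 45, 50, 85, 86, 99, 22, 19, 29]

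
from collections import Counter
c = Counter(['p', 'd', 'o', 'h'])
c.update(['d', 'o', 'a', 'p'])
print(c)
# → Counter({'p': 2, 'd': 2, 'o': 2, 'h': 1, 'a': 1})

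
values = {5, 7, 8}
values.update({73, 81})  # {5, 7, 8, 73, 81}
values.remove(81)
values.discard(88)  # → {5, 7, 8, 73}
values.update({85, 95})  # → {5, 7, 8, 73, 85, 95}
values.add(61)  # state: {5, 7, 8, 61, 73, 85, 95}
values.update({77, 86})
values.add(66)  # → {5, 7, 8, 61, 66, 73, 77, 85, 86, 95}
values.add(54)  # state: {5, 7, 8, 54, 61, 66, 73, 77, 85, 86, 95}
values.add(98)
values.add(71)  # {5, 7, 8, 54, 61, 66, 71, 73, 77, 85, 86, 95, 98}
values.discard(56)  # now {5, 7, 8, 54, 61, 66, 71, 73, 77, 85, 86, 95, 98}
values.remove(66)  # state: {5, 7, 8, 54, 61, 71, 73, 77, 85, 86, 95, 98}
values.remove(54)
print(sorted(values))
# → [5, 7, 8, 61, 71, 73, 77, 85, 86, 95, 98]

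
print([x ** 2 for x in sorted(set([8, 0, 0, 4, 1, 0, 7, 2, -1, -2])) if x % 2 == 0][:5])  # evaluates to [4, 0, 4, 16, 64]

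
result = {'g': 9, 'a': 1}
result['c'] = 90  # {'g': 9, 'a': 1, 'c': 90}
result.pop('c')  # 90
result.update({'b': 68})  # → {'g': 9, 'a': 1, 'b': 68}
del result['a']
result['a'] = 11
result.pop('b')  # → 68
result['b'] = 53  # {'g': 9, 'a': 11, 'b': 53}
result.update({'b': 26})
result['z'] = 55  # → {'g': 9, 'a': 11, 'b': 26, 'z': 55}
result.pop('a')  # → 11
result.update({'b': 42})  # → {'g': 9, 'b': 42, 'z': 55}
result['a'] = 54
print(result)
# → {'g': 9, 'b': 42, 'z': 55, 'a': 54}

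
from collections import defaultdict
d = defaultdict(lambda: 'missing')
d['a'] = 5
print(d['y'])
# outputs missing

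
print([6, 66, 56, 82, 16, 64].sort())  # None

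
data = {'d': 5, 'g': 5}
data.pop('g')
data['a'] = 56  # {'d': 5, 'a': 56}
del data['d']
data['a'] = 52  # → {'a': 52}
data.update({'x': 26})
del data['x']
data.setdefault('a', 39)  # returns 52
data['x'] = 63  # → {'a': 52, 'x': 63}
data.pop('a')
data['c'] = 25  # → {'x': 63, 'c': 25}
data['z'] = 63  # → {'x': 63, 'c': 25, 'z': 63}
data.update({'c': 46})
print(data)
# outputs {'x': 63, 'c': 46, 'z': 63}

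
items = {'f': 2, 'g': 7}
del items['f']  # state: {'g': 7}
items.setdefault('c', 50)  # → 50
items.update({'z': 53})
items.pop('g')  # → 7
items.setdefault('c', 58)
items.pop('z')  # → 53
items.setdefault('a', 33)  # 33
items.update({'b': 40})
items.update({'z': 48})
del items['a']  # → {'c': 50, 'b': 40, 'z': 48}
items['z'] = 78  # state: {'c': 50, 'b': 40, 'z': 78}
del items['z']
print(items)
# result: {'c': 50, 'b': 40}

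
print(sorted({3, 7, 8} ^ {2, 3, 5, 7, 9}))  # [2, 5, 8, 9]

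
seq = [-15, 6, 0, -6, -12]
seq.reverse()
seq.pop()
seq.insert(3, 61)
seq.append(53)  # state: [-12, -6, 0, 61, 6, 53]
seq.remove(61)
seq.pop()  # 53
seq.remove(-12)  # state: [-6, 0, 6]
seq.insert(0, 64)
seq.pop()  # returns 6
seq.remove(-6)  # [64, 0]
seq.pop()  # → 0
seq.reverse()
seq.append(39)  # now [64, 39]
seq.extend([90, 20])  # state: [64, 39, 90, 20]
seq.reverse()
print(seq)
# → [20, 90, 39, 64]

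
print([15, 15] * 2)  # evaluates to [15, 15, 15, 15]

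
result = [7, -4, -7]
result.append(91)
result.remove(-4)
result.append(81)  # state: [7, -7, 91, 81]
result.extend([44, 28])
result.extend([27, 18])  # [7, -7, 91, 81, 44, 28, 27, 18]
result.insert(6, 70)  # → [7, -7, 91, 81, 44, 28, 70, 27, 18]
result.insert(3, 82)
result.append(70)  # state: [7, -7, 91, 82, 81, 44, 28, 70, 27, 18, 70]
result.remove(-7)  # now [7, 91, 82, 81, 44, 28, 70, 27, 18, 70]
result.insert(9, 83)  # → [7, 91, 82, 81, 44, 28, 70, 27, 18, 83, 70]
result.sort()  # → [7, 18, 27, 28, 44, 70, 70, 81, 82, 83, 91]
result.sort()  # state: [7, 18, 27, 28, 44, 70, 70, 81, 82, 83, 91]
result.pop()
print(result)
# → [7, 18, 27, 28, 44, 70, 70, 81, 82, 83]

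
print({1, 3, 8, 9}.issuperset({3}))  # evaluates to True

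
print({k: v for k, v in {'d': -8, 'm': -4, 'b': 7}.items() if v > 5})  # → {'b': 7}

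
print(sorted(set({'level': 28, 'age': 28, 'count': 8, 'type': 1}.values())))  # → [1, 8, 28]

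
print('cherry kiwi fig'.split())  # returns ['cherry', 'kiwi', 'fig']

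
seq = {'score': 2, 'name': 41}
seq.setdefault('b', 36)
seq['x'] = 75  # {'score': 2, 'name': 41, 'b': 36, 'x': 75}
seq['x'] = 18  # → {'score': 2, 'name': 41, 'b': 36, 'x': 18}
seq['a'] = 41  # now {'score': 2, 'name': 41, 'b': 36, 'x': 18, 'a': 41}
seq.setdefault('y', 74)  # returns 74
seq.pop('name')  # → 41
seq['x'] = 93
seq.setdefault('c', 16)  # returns 16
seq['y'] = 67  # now {'score': 2, 'b': 36, 'x': 93, 'a': 41, 'y': 67, 'c': 16}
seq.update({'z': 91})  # {'score': 2, 'b': 36, 'x': 93, 'a': 41, 'y': 67, 'c': 16, 'z': 91}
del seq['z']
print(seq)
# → {'score': 2, 'b': 36, 'x': 93, 'a': 41, 'y': 67, 'c': 16}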